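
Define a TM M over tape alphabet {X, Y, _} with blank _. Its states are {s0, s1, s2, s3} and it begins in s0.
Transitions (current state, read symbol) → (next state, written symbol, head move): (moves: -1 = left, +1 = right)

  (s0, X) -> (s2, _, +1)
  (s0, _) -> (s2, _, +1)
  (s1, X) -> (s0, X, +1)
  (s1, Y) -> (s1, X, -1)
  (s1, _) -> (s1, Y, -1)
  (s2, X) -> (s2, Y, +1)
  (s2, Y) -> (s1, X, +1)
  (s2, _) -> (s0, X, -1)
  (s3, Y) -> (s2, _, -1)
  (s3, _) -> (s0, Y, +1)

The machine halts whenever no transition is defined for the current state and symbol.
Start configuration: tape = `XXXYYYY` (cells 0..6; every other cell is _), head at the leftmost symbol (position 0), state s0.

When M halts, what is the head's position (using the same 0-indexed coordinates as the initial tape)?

7

state=s0 head=0 tape=[X]XXYYYY__   (s0,X)→(s2,_,+1)
state=s2 head=1 tape=_[X]XYYYY__   (s2,X)→(s2,Y,+1)
state=s2 head=2 tape=_Y[X]YYYY__   (s2,X)→(s2,Y,+1)
state=s2 head=3 tape=_YY[Y]YYY__   (s2,Y)→(s1,X,+1)
state=s1 head=4 tape=_YYX[Y]YY__   (s1,Y)→(s1,X,-1)
state=s1 head=3 tape=_YY[X]XYY__   (s1,X)→(s0,X,+1)
state=s0 head=4 tape=_YYX[X]YY__   (s0,X)→(s2,_,+1)
state=s2 head=5 tape=_YYX_[Y]Y__   (s2,Y)→(s1,X,+1)
state=s1 head=6 tape=_YYX_X[Y]__   (s1,Y)→(s1,X,-1)
state=s1 head=5 tape=_YYX_[X]X__   (s1,X)→(s0,X,+1)
state=s0 head=6 tape=_YYX_X[X]__   (s0,X)→(s2,_,+1)
state=s2 head=7 tape=_YYX_X_[_]_   (s2,_)→(s0,X,-1)
state=s0 head=6 tape=_YYX_X[_]X_   (s0,_)→(s2,_,+1)
state=s2 head=7 tape=_YYX_X_[X]_   (s2,X)→(s2,Y,+1)
state=s2 head=8 tape=_YYX_X_Y[_]   (s2,_)→(s0,X,-1)
state=s0 head=7 tape=_YYX_X_[Y]X
At halt the head is at cell 7.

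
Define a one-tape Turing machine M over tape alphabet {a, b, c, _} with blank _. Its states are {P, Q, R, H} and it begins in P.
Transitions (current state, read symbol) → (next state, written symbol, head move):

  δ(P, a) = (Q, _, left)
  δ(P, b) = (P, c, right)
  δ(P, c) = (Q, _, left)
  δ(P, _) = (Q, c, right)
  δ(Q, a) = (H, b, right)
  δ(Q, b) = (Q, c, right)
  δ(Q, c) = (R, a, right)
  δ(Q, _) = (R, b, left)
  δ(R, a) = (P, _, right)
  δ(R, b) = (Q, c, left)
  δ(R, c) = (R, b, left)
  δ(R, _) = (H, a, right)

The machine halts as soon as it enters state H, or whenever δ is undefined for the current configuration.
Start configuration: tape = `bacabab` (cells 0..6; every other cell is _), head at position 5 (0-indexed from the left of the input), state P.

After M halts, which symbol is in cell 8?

P | bacab[a]b__   read a → write _, move left, go to Q
Q | baca[b]_b__   read b → write c, move right, go to Q
Q | bacac[_]b__   read _ → write b, move left, go to R
R | baca[c]bb__   read c → write b, move left, go to R
R | bac[a]bbb__   read a → write _, move right, go to P
P | bac_[b]bb__   read b → write c, move right, go to P
P | bac_c[b]b__   read b → write c, move right, go to P
P | bac_cc[b]__   read b → write c, move right, go to P
P | bac_ccc[_]_   read _ → write c, move right, go to Q
Q | bac_cccc[_]   read _ → write b, move left, go to R
R | bac_ccc[c]b   read c → write b, move left, go to R
R | bac_cc[c]bb   read c → write b, move left, go to R
R | bac_c[c]bbb   read c → write b, move left, go to R
R | bac_[c]bbbb   read c → write b, move left, go to R
R | bac[_]bbbbb   read _ → write a, move right, go to H
H | baca[b]bbbb
Cell 8 holds b when M halts.

b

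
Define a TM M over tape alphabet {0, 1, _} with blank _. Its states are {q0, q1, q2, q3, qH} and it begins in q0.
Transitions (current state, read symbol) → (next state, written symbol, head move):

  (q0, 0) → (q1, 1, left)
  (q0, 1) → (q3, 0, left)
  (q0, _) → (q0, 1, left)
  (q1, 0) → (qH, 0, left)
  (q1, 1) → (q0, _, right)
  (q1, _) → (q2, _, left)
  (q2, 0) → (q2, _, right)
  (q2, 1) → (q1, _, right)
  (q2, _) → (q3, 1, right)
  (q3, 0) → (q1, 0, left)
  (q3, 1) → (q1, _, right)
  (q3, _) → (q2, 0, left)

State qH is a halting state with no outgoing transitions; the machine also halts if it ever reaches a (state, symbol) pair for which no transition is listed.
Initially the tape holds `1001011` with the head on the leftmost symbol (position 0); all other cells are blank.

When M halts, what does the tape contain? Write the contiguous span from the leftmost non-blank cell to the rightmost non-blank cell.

010001011

state=q0 head=0 tape=___[1]001011   (q0,1)→(q3,0,left)
state=q3 head=-1 tape=__[_]0001011   (q3,_)→(q2,0,left)
state=q2 head=-2 tape=_[_]00001011   (q2,_)→(q3,1,right)
state=q3 head=-1 tape=_1[0]0001011   (q3,0)→(q1,0,left)
state=q1 head=-2 tape=_[1]00001011   (q1,1)→(q0,_,right)
state=q0 head=-1 tape=__[0]0001011   (q0,0)→(q1,1,left)
state=q1 head=-2 tape=_[_]10001011   (q1,_)→(q2,_,left)
state=q2 head=-3 tape=[_]_10001011   (q2,_)→(q3,1,right)
state=q3 head=-2 tape=1[_]10001011   (q3,_)→(q2,0,left)
state=q2 head=-3 tape=[1]010001011   (q2,1)→(q1,_,right)
state=q1 head=-2 tape=_[0]10001011   (q1,0)→(qH,0,left)
state=qH head=-3 tape=[_]010001011
The non-blank tape span at halt is 010001011.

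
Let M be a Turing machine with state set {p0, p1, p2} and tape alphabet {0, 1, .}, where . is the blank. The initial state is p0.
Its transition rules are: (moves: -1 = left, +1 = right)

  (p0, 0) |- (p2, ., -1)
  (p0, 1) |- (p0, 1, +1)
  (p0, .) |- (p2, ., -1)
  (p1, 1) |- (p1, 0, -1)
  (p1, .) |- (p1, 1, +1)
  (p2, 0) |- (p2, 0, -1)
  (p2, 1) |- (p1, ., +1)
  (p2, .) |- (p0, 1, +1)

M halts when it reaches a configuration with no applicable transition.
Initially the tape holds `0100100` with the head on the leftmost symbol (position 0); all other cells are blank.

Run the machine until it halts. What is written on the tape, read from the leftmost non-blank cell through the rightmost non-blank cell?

state=p0 head=0 tape=.[0]100100   (p0,0)→(p2,.,-1)
state=p2 head=-1 tape=[.].100100   (p2,.)→(p0,1,+1)
state=p0 head=0 tape=1[.]100100   (p0,.)→(p2,.,-1)
state=p2 head=-1 tape=[1].100100   (p2,1)→(p1,.,+1)
state=p1 head=0 tape=.[.]100100   (p1,.)→(p1,1,+1)
state=p1 head=1 tape=.1[1]00100   (p1,1)→(p1,0,-1)
state=p1 head=0 tape=.[1]000100   (p1,1)→(p1,0,-1)
state=p1 head=-1 tape=[.]0000100   (p1,.)→(p1,1,+1)
state=p1 head=0 tape=1[0]000100
The non-blank tape span at halt is 10000100.

10000100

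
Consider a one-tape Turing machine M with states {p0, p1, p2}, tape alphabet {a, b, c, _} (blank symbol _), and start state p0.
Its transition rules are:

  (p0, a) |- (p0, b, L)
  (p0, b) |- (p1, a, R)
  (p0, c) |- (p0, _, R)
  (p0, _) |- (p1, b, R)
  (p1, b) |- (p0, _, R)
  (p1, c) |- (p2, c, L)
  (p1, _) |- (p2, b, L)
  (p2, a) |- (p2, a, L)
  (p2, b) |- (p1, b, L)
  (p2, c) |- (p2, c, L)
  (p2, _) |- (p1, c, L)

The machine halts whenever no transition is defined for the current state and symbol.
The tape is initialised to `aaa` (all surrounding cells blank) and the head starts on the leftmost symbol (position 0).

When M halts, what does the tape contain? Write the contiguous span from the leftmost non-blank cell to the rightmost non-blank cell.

p0 | _[a]aa____   read a → write b, move L, go to p0
p0 | [_]baa____   read _ → write b, move R, go to p1
p1 | b[b]aa____   read b → write _, move R, go to p0
p0 | b_[a]a____   read a → write b, move L, go to p0
p0 | b[_]ba____   read _ → write b, move R, go to p1
p1 | bb[b]a____   read b → write _, move R, go to p0
p0 | bb_[a]____   read a → write b, move L, go to p0
p0 | bb[_]b____   read _ → write b, move R, go to p1
p1 | bbb[b]____   read b → write _, move R, go to p0
p0 | bbb_[_]___   read _ → write b, move R, go to p1
p1 | bbb_b[_]__   read _ → write b, move L, go to p2
p2 | bbb_[b]b__   read b → write b, move L, go to p1
p1 | bbb[_]bb__   read _ → write b, move L, go to p2
p2 | bb[b]bbb__   read b → write b, move L, go to p1
p1 | b[b]bbbb__   read b → write _, move R, go to p0
p0 | b_[b]bbb__   read b → write a, move R, go to p1
p1 | b_a[b]bb__   read b → write _, move R, go to p0
p0 | b_a_[b]b__   read b → write a, move R, go to p1
p1 | b_a_a[b]__   read b → write _, move R, go to p0
p0 | b_a_a_[_]_   read _ → write b, move R, go to p1
p1 | b_a_a_b[_]   read _ → write b, move L, go to p2
p2 | b_a_a_[b]b   read b → write b, move L, go to p1
p1 | b_a_a[_]bb   read _ → write b, move L, go to p2
p2 | b_a_[a]bbb   read a → write a, move L, go to p2
p2 | b_a[_]abbb   read _ → write c, move L, go to p1
p1 | b_[a]cabbb
The non-blank tape span at halt is b_acabbb.

b_acabbb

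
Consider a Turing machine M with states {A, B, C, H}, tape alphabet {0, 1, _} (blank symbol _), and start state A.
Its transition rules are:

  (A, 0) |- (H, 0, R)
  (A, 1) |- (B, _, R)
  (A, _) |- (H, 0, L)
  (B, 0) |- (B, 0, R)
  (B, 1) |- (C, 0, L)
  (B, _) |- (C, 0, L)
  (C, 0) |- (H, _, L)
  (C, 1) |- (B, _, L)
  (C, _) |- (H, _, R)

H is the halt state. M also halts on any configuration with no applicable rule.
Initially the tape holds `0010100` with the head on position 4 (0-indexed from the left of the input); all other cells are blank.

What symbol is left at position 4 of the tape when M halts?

_

state=A head=4 tape=0010[1]00_   (A,1)→(B,_,R)
state=B head=5 tape=0010_[0]0_   (B,0)→(B,0,R)
state=B head=6 tape=0010_0[0]_   (B,0)→(B,0,R)
state=B head=7 tape=0010_00[_]   (B,_)→(C,0,L)
state=C head=6 tape=0010_0[0]0   (C,0)→(H,_,L)
state=H head=5 tape=0010_[0]_0
Cell 4 holds _ when M halts.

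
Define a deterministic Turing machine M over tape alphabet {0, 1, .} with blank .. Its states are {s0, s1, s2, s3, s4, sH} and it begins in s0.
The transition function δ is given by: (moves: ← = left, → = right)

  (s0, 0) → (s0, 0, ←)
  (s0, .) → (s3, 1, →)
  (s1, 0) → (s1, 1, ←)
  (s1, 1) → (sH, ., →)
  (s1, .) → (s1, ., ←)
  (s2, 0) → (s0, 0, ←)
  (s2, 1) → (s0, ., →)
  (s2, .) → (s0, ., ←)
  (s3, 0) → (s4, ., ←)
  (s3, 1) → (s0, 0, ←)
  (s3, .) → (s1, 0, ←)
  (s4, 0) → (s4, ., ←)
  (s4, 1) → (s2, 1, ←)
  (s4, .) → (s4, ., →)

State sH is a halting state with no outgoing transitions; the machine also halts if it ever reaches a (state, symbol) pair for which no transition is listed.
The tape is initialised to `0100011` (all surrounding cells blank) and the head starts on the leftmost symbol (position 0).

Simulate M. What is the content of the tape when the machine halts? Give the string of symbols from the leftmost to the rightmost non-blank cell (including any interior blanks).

state=s0 head=0 tape=...[0]100011   (s0,0)→(s0,0,←)
state=s0 head=-1 tape=..[.]0100011   (s0,.)→(s3,1,→)
state=s3 head=0 tape=..1[0]100011   (s3,0)→(s4,.,←)
state=s4 head=-1 tape=..[1].100011   (s4,1)→(s2,1,←)
state=s2 head=-2 tape=.[.]1.100011   (s2,.)→(s0,.,←)
state=s0 head=-3 tape=[.].1.100011   (s0,.)→(s3,1,→)
state=s3 head=-2 tape=1[.]1.100011   (s3,.)→(s1,0,←)
state=s1 head=-3 tape=[1]01.100011   (s1,1)→(sH,.,→)
state=sH head=-2 tape=.[0]1.100011
The non-blank tape span at halt is 01.100011.

01.100011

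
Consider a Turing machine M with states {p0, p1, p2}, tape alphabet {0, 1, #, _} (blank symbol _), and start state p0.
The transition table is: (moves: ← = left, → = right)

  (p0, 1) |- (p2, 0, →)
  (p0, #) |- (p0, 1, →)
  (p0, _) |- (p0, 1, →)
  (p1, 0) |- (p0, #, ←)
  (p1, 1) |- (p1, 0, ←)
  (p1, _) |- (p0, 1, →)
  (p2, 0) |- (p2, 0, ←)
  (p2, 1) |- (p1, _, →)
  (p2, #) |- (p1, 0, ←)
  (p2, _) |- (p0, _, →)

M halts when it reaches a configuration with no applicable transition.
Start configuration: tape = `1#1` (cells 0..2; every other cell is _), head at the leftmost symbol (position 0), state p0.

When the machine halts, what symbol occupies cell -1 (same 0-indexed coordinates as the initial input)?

state=p0 head=0 tape=_[1]#1   (p0,1)→(p2,0,→)
state=p2 head=1 tape=_0[#]1   (p2,#)→(p1,0,←)
state=p1 head=0 tape=_[0]01   (p1,0)→(p0,#,←)
state=p0 head=-1 tape=[_]#01   (p0,_)→(p0,1,→)
state=p0 head=0 tape=1[#]01   (p0,#)→(p0,1,→)
state=p0 head=1 tape=11[0]1
Cell -1 holds 1 when M halts.

1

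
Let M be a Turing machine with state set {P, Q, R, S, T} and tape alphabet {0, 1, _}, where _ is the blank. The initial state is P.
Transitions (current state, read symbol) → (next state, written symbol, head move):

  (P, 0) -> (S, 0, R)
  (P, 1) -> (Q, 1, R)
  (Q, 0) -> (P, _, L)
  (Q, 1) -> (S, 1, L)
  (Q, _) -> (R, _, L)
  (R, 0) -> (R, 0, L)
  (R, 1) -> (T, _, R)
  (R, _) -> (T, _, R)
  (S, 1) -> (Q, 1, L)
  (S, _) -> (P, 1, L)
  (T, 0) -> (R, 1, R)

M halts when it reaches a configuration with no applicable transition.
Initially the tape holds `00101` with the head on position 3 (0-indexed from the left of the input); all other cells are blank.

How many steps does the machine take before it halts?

P | 001[0]1   read 0 → write 0, move R, go to S
S | 0010[1]   read 1 → write 1, move L, go to Q
Q | 001[0]1   read 0 → write _, move L, go to P
P | 00[1]_1   read 1 → write 1, move R, go to Q
Q | 001[_]1   read _ → write _, move L, go to R
R | 00[1]_1   read 1 → write _, move R, go to T
T | 00_[_]1
M halts after 6 transitions.

6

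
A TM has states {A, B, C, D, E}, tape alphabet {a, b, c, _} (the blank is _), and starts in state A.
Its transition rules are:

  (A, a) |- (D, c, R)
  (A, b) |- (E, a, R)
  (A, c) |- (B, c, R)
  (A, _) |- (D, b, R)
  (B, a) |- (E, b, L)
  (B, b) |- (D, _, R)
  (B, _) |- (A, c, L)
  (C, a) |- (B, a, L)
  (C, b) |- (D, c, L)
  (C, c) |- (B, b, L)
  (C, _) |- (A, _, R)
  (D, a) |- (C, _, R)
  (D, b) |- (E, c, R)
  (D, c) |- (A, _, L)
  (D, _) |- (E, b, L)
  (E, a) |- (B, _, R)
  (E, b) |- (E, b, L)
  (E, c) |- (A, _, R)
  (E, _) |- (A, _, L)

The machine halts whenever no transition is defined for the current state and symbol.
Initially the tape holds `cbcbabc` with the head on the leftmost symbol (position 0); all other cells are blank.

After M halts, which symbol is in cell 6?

b

A | [c]bcbabc   read c → write c, move R, go to B
B | c[b]cbabc   read b → write _, move R, go to D
D | c_[c]babc   read c → write _, move L, go to A
A | c[_]_babc   read _ → write b, move R, go to D
D | cb[_]babc   read _ → write b, move L, go to E
E | c[b]bbabc   read b → write b, move L, go to E
E | [c]bbbabc   read c → write _, move R, go to A
A | _[b]bbabc   read b → write a, move R, go to E
E | _a[b]babc   read b → write b, move L, go to E
E | _[a]bbabc   read a → write _, move R, go to B
B | __[b]babc   read b → write _, move R, go to D
D | ___[b]abc   read b → write c, move R, go to E
E | ___c[a]bc   read a → write _, move R, go to B
B | ___c_[b]c   read b → write _, move R, go to D
D | ___c__[c]   read c → write _, move L, go to A
A | ___c_[_]_   read _ → write b, move R, go to D
D | ___c_b[_]   read _ → write b, move L, go to E
E | ___c_[b]b   read b → write b, move L, go to E
E | ___c[_]bb   read _ → write _, move L, go to A
A | ___[c]_bb   read c → write c, move R, go to B
B | ___c[_]bb   read _ → write c, move L, go to A
A | ___[c]cbb   read c → write c, move R, go to B
B | ___c[c]bb
Cell 6 holds b when M halts.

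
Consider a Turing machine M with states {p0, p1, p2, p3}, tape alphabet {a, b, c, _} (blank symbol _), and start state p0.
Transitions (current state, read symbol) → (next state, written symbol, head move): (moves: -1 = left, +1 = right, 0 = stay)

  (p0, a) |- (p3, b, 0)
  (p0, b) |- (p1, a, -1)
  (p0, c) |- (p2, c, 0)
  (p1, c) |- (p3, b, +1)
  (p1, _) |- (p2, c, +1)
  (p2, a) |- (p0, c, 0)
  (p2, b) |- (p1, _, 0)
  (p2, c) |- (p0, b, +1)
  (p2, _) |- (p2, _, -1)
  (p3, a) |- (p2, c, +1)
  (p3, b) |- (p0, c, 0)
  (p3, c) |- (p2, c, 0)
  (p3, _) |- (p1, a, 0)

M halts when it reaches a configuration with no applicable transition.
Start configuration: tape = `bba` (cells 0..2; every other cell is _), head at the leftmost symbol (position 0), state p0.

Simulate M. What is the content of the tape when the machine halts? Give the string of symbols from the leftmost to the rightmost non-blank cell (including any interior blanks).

state=p0 head=0 tape=_[b]ba   (p0,b)→(p1,a,-1)
state=p1 head=-1 tape=[_]aba   (p1,_)→(p2,c,+1)
state=p2 head=0 tape=c[a]ba   (p2,a)→(p0,c,0)
state=p0 head=0 tape=c[c]ba   (p0,c)→(p2,c,0)
state=p2 head=0 tape=c[c]ba   (p2,c)→(p0,b,+1)
state=p0 head=1 tape=cb[b]a   (p0,b)→(p1,a,-1)
state=p1 head=0 tape=c[b]aa
The non-blank tape span at halt is cbaa.

cbaa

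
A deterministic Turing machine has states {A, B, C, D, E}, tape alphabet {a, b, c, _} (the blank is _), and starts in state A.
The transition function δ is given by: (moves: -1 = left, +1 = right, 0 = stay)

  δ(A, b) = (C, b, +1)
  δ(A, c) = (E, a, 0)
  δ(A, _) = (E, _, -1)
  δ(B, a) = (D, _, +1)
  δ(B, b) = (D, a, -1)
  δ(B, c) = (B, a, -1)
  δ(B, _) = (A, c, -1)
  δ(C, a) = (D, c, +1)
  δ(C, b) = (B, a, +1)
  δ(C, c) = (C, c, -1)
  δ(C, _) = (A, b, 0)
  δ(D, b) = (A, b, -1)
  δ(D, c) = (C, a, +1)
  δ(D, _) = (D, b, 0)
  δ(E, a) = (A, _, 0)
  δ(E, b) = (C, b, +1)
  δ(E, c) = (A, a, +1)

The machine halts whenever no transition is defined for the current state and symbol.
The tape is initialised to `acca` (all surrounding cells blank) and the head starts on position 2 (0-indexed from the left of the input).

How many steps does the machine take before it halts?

state=A head=2 tape=_ac[c]a   (A,c)→(E,a,0)
state=E head=2 tape=_ac[a]a   (E,a)→(A,_,0)
state=A head=2 tape=_ac[_]a   (A,_)→(E,_,-1)
state=E head=1 tape=_a[c]_a   (E,c)→(A,a,+1)
state=A head=2 tape=_aa[_]a   (A,_)→(E,_,-1)
state=E head=1 tape=_a[a]_a   (E,a)→(A,_,0)
state=A head=1 tape=_a[_]_a   (A,_)→(E,_,-1)
state=E head=0 tape=_[a]__a   (E,a)→(A,_,0)
state=A head=0 tape=_[_]__a   (A,_)→(E,_,-1)
state=E head=-1 tape=[_]___a
M halts after 9 transitions.

9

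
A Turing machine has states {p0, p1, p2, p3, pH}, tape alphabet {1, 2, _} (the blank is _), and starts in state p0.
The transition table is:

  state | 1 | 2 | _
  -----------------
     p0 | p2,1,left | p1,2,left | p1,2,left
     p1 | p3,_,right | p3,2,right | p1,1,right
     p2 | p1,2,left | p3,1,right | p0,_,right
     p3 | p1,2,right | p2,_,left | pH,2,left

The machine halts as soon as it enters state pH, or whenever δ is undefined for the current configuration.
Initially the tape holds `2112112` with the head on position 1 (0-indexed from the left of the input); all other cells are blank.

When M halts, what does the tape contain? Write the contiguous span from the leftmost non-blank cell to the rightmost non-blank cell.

12122122

p0 | 2[1]12112_   read 1 → write 1, move left, go to p2
p2 | [2]112112_   read 2 → write 1, move right, go to p3
p3 | 1[1]12112_   read 1 → write 2, move right, go to p1
p1 | 12[1]2112_   read 1 → write _, move right, go to p3
p3 | 12_[2]112_   read 2 → write _, move left, go to p2
p2 | 12[_]_112_   read _ → write _, move right, go to p0
p0 | 12_[_]112_   read _ → write 2, move left, go to p1
p1 | 12[_]2112_   read _ → write 1, move right, go to p1
p1 | 121[2]112_   read 2 → write 2, move right, go to p3
p3 | 1212[1]12_   read 1 → write 2, move right, go to p1
p1 | 12122[1]2_   read 1 → write _, move right, go to p3
p3 | 12122_[2]_   read 2 → write _, move left, go to p2
p2 | 12122[_]__   read _ → write _, move right, go to p0
p0 | 12122_[_]_   read _ → write 2, move left, go to p1
p1 | 12122[_]2_   read _ → write 1, move right, go to p1
p1 | 121221[2]_   read 2 → write 2, move right, go to p3
p3 | 1212212[_]   read _ → write 2, move left, go to pH
pH | 121221[2]2
The non-blank tape span at halt is 12122122.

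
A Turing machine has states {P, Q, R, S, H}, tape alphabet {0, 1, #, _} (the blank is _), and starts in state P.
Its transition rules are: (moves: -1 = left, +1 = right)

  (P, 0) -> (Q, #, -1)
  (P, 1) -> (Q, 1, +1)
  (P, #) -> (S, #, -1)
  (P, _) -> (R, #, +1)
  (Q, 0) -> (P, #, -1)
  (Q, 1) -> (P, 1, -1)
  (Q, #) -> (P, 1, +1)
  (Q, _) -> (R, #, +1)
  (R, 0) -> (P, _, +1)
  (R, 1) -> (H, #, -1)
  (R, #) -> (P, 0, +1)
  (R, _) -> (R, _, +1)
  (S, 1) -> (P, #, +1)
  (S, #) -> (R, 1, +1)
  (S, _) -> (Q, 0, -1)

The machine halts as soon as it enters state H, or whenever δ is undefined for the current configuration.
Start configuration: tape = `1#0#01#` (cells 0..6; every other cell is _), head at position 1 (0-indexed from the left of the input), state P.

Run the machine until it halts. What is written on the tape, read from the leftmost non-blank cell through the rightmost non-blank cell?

state=P head=1 tape=1[#]0#01#   (P,#)→(S,#,-1)
state=S head=0 tape=[1]#0#01#   (S,1)→(P,#,+1)
state=P head=1 tape=#[#]0#01#   (P,#)→(S,#,-1)
state=S head=0 tape=[#]#0#01#   (S,#)→(R,1,+1)
state=R head=1 tape=1[#]0#01#   (R,#)→(P,0,+1)
state=P head=2 tape=10[0]#01#   (P,0)→(Q,#,-1)
state=Q head=1 tape=1[0]##01#   (Q,0)→(P,#,-1)
state=P head=0 tape=[1]###01#   (P,1)→(Q,1,+1)
state=Q head=1 tape=1[#]##01#   (Q,#)→(P,1,+1)
state=P head=2 tape=11[#]#01#   (P,#)→(S,#,-1)
state=S head=1 tape=1[1]##01#   (S,1)→(P,#,+1)
state=P head=2 tape=1#[#]#01#   (P,#)→(S,#,-1)
state=S head=1 tape=1[#]##01#   (S,#)→(R,1,+1)
state=R head=2 tape=11[#]#01#   (R,#)→(P,0,+1)
state=P head=3 tape=110[#]01#   (P,#)→(S,#,-1)
state=S head=2 tape=11[0]#01#
The non-blank tape span at halt is 110#01#.

110#01#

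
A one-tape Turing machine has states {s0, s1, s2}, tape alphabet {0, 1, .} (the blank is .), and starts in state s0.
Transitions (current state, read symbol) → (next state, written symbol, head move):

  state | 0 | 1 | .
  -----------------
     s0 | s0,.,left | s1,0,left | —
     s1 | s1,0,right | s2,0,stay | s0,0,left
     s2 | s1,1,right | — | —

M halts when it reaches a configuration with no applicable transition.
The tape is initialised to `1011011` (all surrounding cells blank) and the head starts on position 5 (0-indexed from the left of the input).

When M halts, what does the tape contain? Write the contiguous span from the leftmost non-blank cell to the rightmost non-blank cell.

state=s0 head=5 tape=..10110[1]1..   (s0,1)→(s1,0,left)
state=s1 head=4 tape=..1011[0]01..   (s1,0)→(s1,0,right)
state=s1 head=5 tape=..10110[0]1..   (s1,0)→(s1,0,right)
state=s1 head=6 tape=..101100[1]..   (s1,1)→(s2,0,stay)
state=s2 head=6 tape=..101100[0]..   (s2,0)→(s1,1,right)
state=s1 head=7 tape=..1011001[.].   (s1,.)→(s0,0,left)
state=s0 head=6 tape=..101100[1]0.   (s0,1)→(s1,0,left)
state=s1 head=5 tape=..10110[0]00.   (s1,0)→(s1,0,right)
state=s1 head=6 tape=..101100[0]0.   (s1,0)→(s1,0,right)
state=s1 head=7 tape=..1011000[0].   (s1,0)→(s1,0,right)
state=s1 head=8 tape=..10110000[.]   (s1,.)→(s0,0,left)
state=s0 head=7 tape=..1011000[0]0   (s0,0)→(s0,.,left)
state=s0 head=6 tape=..101100[0].0   (s0,0)→(s0,.,left)
state=s0 head=5 tape=..10110[0]..0   (s0,0)→(s0,.,left)
state=s0 head=4 tape=..1011[0]...0   (s0,0)→(s0,.,left)
state=s0 head=3 tape=..101[1]....0   (s0,1)→(s1,0,left)
state=s1 head=2 tape=..10[1]0....0   (s1,1)→(s2,0,stay)
state=s2 head=2 tape=..10[0]0....0   (s2,0)→(s1,1,right)
state=s1 head=3 tape=..101[0]....0   (s1,0)→(s1,0,right)
state=s1 head=4 tape=..1010[.]...0   (s1,.)→(s0,0,left)
state=s0 head=3 tape=..101[0]0...0   (s0,0)→(s0,.,left)
state=s0 head=2 tape=..10[1].0...0   (s0,1)→(s1,0,left)
state=s1 head=1 tape=..1[0]0.0...0   (s1,0)→(s1,0,right)
state=s1 head=2 tape=..10[0].0...0   (s1,0)→(s1,0,right)
state=s1 head=3 tape=..100[.]0...0   (s1,.)→(s0,0,left)
state=s0 head=2 tape=..10[0]00...0   (s0,0)→(s0,.,left)
state=s0 head=1 tape=..1[0].00...0   (s0,0)→(s0,.,left)
state=s0 head=0 tape=..[1]..00...0   (s0,1)→(s1,0,left)
state=s1 head=-1 tape=.[.]0..00...0   (s1,.)→(s0,0,left)
state=s0 head=-2 tape=[.]00..00...0
The non-blank tape span at halt is 00..00...0.

00..00...0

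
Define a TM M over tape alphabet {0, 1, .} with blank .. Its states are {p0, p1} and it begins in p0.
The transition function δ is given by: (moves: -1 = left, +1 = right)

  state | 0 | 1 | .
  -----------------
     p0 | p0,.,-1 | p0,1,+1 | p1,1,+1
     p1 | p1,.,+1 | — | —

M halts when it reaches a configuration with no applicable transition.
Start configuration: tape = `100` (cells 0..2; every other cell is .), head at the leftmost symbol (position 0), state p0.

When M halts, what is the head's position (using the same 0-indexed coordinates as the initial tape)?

3

state=p0 head=0 tape=[1]00.   (p0,1)→(p0,1,+1)
state=p0 head=1 tape=1[0]0.   (p0,0)→(p0,.,-1)
state=p0 head=0 tape=[1].0.   (p0,1)→(p0,1,+1)
state=p0 head=1 tape=1[.]0.   (p0,.)→(p1,1,+1)
state=p1 head=2 tape=11[0].   (p1,0)→(p1,.,+1)
state=p1 head=3 tape=11.[.]
At halt the head is at cell 3.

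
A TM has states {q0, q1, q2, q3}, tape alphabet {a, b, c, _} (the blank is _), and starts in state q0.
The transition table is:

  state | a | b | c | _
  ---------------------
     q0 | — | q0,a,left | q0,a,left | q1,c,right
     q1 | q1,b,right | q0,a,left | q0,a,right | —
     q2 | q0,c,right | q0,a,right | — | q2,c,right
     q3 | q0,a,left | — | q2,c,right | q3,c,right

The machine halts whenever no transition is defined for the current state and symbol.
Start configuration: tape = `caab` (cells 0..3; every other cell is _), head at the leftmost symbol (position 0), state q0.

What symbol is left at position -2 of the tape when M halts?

c

state=q0 head=0 tape=__[c]aab_   (q0,c)→(q0,a,left)
state=q0 head=-1 tape=_[_]aaab_   (q0,_)→(q1,c,right)
state=q1 head=0 tape=_c[a]aab_   (q1,a)→(q1,b,right)
state=q1 head=1 tape=_cb[a]ab_   (q1,a)→(q1,b,right)
state=q1 head=2 tape=_cbb[a]b_   (q1,a)→(q1,b,right)
state=q1 head=3 tape=_cbbb[b]_   (q1,b)→(q0,a,left)
state=q0 head=2 tape=_cbb[b]a_   (q0,b)→(q0,a,left)
state=q0 head=1 tape=_cb[b]aa_   (q0,b)→(q0,a,left)
state=q0 head=0 tape=_c[b]aaa_   (q0,b)→(q0,a,left)
state=q0 head=-1 tape=_[c]aaaa_   (q0,c)→(q0,a,left)
state=q0 head=-2 tape=[_]aaaaa_   (q0,_)→(q1,c,right)
state=q1 head=-1 tape=c[a]aaaa_   (q1,a)→(q1,b,right)
state=q1 head=0 tape=cb[a]aaa_   (q1,a)→(q1,b,right)
state=q1 head=1 tape=cbb[a]aa_   (q1,a)→(q1,b,right)
state=q1 head=2 tape=cbbb[a]a_   (q1,a)→(q1,b,right)
state=q1 head=3 tape=cbbbb[a]_   (q1,a)→(q1,b,right)
state=q1 head=4 tape=cbbbbb[_]
Cell -2 holds c when M halts.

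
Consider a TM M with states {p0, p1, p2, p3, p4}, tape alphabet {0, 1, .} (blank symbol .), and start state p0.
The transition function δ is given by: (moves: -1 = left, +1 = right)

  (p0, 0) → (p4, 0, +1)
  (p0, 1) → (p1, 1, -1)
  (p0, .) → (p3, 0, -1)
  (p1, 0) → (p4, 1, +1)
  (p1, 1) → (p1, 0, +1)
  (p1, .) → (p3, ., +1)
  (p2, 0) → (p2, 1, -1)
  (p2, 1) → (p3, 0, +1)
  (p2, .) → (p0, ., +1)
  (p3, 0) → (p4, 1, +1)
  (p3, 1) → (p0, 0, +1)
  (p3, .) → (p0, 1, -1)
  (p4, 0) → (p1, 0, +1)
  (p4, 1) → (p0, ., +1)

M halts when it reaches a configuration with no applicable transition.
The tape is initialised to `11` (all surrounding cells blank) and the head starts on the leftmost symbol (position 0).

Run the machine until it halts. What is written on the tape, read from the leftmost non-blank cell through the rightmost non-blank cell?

1.0

p0 | .[1]1..   read 1 → write 1, move -1, go to p1
p1 | [.]11..   read . → write ., move +1, go to p3
p3 | .[1]1..   read 1 → write 0, move +1, go to p0
p0 | .0[1]..   read 1 → write 1, move -1, go to p1
p1 | .[0]1..   read 0 → write 1, move +1, go to p4
p4 | .1[1]..   read 1 → write ., move +1, go to p0
p0 | .1.[.].   read . → write 0, move -1, go to p3
p3 | .1[.]0.   read . → write 1, move -1, go to p0
p0 | .[1]10.   read 1 → write 1, move -1, go to p1
p1 | [.]110.   read . → write ., move +1, go to p3
p3 | .[1]10.   read 1 → write 0, move +1, go to p0
p0 | .0[1]0.   read 1 → write 1, move -1, go to p1
p1 | .[0]10.   read 0 → write 1, move +1, go to p4
p4 | .1[1]0.   read 1 → write ., move +1, go to p0
p0 | .1.[0].   read 0 → write 0, move +1, go to p4
p4 | .1.0[.]
The non-blank tape span at halt is 1.0.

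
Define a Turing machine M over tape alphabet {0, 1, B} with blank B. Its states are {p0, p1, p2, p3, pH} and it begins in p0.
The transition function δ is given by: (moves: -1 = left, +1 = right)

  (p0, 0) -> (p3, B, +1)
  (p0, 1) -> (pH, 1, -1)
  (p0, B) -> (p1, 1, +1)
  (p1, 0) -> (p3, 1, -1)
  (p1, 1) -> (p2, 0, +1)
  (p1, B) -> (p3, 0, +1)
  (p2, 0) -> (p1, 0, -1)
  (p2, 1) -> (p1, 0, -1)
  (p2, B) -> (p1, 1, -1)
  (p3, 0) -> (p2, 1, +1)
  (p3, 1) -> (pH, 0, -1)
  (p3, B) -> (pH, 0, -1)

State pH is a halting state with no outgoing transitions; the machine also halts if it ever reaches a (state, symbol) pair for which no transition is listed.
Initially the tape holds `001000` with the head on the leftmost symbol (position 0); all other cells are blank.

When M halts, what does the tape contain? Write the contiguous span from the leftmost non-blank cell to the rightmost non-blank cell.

state=p0 head=0 tape=B[0]01000   (p0,0)→(p3,B,+1)
state=p3 head=1 tape=BB[0]1000   (p3,0)→(p2,1,+1)
state=p2 head=2 tape=BB1[1]000   (p2,1)→(p1,0,-1)
state=p1 head=1 tape=BB[1]0000   (p1,1)→(p2,0,+1)
state=p2 head=2 tape=BB0[0]000   (p2,0)→(p1,0,-1)
state=p1 head=1 tape=BB[0]0000   (p1,0)→(p3,1,-1)
state=p3 head=0 tape=B[B]10000   (p3,B)→(pH,0,-1)
state=pH head=-1 tape=[B]010000
The non-blank tape span at halt is 010000.

010000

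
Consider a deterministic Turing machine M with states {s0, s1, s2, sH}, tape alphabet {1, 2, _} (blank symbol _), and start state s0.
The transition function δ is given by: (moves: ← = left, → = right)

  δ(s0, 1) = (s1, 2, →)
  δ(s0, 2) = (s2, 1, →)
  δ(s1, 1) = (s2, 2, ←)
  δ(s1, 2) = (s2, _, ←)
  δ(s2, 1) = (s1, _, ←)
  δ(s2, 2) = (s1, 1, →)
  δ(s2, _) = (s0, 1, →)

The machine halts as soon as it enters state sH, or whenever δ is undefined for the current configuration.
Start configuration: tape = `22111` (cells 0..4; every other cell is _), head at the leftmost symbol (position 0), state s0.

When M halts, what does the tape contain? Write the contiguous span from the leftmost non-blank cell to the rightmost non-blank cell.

2_2_1

s0 | __[2]2111   read 2 → write 1, move →, go to s2
s2 | __1[2]111   read 2 → write 1, move →, go to s1
s1 | __11[1]11   read 1 → write 2, move ←, go to s2
s2 | __1[1]211   read 1 → write _, move ←, go to s1
s1 | __[1]_211   read 1 → write 2, move ←, go to s2
s2 | _[_]2_211   read _ → write 1, move →, go to s0
s0 | _1[2]_211   read 2 → write 1, move →, go to s2
s2 | _11[_]211   read _ → write 1, move →, go to s0
s0 | _111[2]11   read 2 → write 1, move →, go to s2
s2 | _1111[1]1   read 1 → write _, move ←, go to s1
s1 | _111[1]_1   read 1 → write 2, move ←, go to s2
s2 | _11[1]2_1   read 1 → write _, move ←, go to s1
s1 | _1[1]_2_1   read 1 → write 2, move ←, go to s2
s2 | _[1]2_2_1   read 1 → write _, move ←, go to s1
s1 | [_]_2_2_1
The non-blank tape span at halt is 2_2_1.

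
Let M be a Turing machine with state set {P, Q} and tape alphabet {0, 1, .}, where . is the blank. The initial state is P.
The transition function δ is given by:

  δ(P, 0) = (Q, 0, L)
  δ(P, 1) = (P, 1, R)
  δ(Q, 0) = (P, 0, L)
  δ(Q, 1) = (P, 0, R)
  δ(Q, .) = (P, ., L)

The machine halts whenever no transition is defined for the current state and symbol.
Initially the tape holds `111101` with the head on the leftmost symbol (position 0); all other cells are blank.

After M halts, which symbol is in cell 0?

P | .[1]11101   read 1 → write 1, move R, go to P
P | .1[1]1101   read 1 → write 1, move R, go to P
P | .11[1]101   read 1 → write 1, move R, go to P
P | .111[1]01   read 1 → write 1, move R, go to P
P | .1111[0]1   read 0 → write 0, move L, go to Q
Q | .111[1]01   read 1 → write 0, move R, go to P
P | .1110[0]1   read 0 → write 0, move L, go to Q
Q | .111[0]01   read 0 → write 0, move L, go to P
P | .11[1]001   read 1 → write 1, move R, go to P
P | .111[0]01   read 0 → write 0, move L, go to Q
Q | .11[1]001   read 1 → write 0, move R, go to P
P | .110[0]01   read 0 → write 0, move L, go to Q
Q | .11[0]001   read 0 → write 0, move L, go to P
P | .1[1]0001   read 1 → write 1, move R, go to P
P | .11[0]001   read 0 → write 0, move L, go to Q
Q | .1[1]0001   read 1 → write 0, move R, go to P
P | .10[0]001   read 0 → write 0, move L, go to Q
Q | .1[0]0001   read 0 → write 0, move L, go to P
P | .[1]00001   read 1 → write 1, move R, go to P
P | .1[0]0001   read 0 → write 0, move L, go to Q
Q | .[1]00001   read 1 → write 0, move R, go to P
P | .0[0]0001   read 0 → write 0, move L, go to Q
Q | .[0]00001   read 0 → write 0, move L, go to P
P | [.]000001
Cell 0 holds 0 when M halts.

0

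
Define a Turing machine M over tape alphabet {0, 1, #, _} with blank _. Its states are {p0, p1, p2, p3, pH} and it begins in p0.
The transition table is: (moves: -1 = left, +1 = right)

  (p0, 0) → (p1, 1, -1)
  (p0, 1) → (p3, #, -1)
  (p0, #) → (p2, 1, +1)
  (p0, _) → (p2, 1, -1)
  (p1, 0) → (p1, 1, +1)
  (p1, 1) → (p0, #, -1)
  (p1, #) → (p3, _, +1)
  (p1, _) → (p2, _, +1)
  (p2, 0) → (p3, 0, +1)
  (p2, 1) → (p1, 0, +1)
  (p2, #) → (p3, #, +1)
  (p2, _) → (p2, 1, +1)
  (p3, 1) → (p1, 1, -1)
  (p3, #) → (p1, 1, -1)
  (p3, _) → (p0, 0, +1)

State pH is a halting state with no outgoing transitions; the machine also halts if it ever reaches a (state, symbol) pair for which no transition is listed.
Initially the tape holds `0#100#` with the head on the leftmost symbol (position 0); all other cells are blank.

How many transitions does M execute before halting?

32

state=p0 head=0 tape=_[0]#100#____   (p0,0)→(p1,1,-1)
state=p1 head=-1 tape=[_]1#100#____   (p1,_)→(p2,_,+1)
state=p2 head=0 tape=_[1]#100#____   (p2,1)→(p1,0,+1)
state=p1 head=1 tape=_0[#]100#____   (p1,#)→(p3,_,+1)
state=p3 head=2 tape=_0_[1]00#____   (p3,1)→(p1,1,-1)
state=p1 head=1 tape=_0[_]100#____   (p1,_)→(p2,_,+1)
state=p2 head=2 tape=_0_[1]00#____   (p2,1)→(p1,0,+1)
state=p1 head=3 tape=_0_0[0]0#____   (p1,0)→(p1,1,+1)
state=p1 head=4 tape=_0_01[0]#____   (p1,0)→(p1,1,+1)
state=p1 head=5 tape=_0_011[#]____   (p1,#)→(p3,_,+1)
state=p3 head=6 tape=_0_011_[_]___   (p3,_)→(p0,0,+1)
state=p0 head=7 tape=_0_011_0[_]__   (p0,_)→(p2,1,-1)
state=p2 head=6 tape=_0_011_[0]1__   (p2,0)→(p3,0,+1)
state=p3 head=7 tape=_0_011_0[1]__   (p3,1)→(p1,1,-1)
state=p1 head=6 tape=_0_011_[0]1__   (p1,0)→(p1,1,+1)
state=p1 head=7 tape=_0_011_1[1]__   (p1,1)→(p0,#,-1)
state=p0 head=6 tape=_0_011_[1]#__   (p0,1)→(p3,#,-1)
state=p3 head=5 tape=_0_011[_]##__   (p3,_)→(p0,0,+1)
state=p0 head=6 tape=_0_0110[#]#__   (p0,#)→(p2,1,+1)
state=p2 head=7 tape=_0_01101[#]__   (p2,#)→(p3,#,+1)
state=p3 head=8 tape=_0_01101#[_]_   (p3,_)→(p0,0,+1)
state=p0 head=9 tape=_0_01101#0[_]   (p0,_)→(p2,1,-1)
state=p2 head=8 tape=_0_01101#[0]1   (p2,0)→(p3,0,+1)
state=p3 head=9 tape=_0_01101#0[1]   (p3,1)→(p1,1,-1)
state=p1 head=8 tape=_0_01101#[0]1   (p1,0)→(p1,1,+1)
state=p1 head=9 tape=_0_01101#1[1]   (p1,1)→(p0,#,-1)
state=p0 head=8 tape=_0_01101#[1]#   (p0,1)→(p3,#,-1)
state=p3 head=7 tape=_0_01101[#]##   (p3,#)→(p1,1,-1)
state=p1 head=6 tape=_0_0110[1]1##   (p1,1)→(p0,#,-1)
state=p0 head=5 tape=_0_011[0]#1##   (p0,0)→(p1,1,-1)
state=p1 head=4 tape=_0_01[1]1#1##   (p1,1)→(p0,#,-1)
state=p0 head=3 tape=_0_0[1]#1#1##   (p0,1)→(p3,#,-1)
state=p3 head=2 tape=_0_[0]##1#1##
M halts after 32 transitions.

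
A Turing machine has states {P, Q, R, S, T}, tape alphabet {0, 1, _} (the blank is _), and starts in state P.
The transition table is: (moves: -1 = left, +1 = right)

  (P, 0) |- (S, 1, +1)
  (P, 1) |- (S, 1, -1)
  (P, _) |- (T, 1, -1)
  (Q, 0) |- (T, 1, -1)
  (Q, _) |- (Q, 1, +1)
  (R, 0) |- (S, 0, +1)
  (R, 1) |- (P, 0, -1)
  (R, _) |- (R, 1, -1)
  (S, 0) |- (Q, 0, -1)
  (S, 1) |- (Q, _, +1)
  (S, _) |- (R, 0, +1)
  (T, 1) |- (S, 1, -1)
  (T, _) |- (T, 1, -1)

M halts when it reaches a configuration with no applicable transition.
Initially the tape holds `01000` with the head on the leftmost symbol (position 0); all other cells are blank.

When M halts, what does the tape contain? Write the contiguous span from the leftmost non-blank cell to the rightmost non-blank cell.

101100

P | _[0]1000   read 0 → write 1, move +1, go to S
S | _1[1]000   read 1 → write _, move +1, go to Q
Q | _1_[0]00   read 0 → write 1, move -1, go to T
T | _1[_]100   read _ → write 1, move -1, go to T
T | _[1]1100   read 1 → write 1, move -1, go to S
S | [_]11100   read _ → write 0, move +1, go to R
R | 0[1]1100   read 1 → write 0, move -1, go to P
P | [0]01100   read 0 → write 1, move +1, go to S
S | 1[0]1100   read 0 → write 0, move -1, go to Q
Q | [1]01100
The non-blank tape span at halt is 101100.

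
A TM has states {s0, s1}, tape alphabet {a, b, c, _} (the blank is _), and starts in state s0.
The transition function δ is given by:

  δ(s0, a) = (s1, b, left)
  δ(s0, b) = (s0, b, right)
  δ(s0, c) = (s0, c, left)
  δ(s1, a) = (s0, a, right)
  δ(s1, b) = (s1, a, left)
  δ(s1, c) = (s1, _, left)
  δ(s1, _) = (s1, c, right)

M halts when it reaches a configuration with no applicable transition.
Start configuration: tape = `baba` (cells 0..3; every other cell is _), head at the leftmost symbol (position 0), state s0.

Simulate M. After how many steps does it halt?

22

s0 | _[b]aba_   read b → write b, move right, go to s0
s0 | _b[a]ba_   read a → write b, move left, go to s1
s1 | _[b]bba_   read b → write a, move left, go to s1
s1 | [_]abba_   read _ → write c, move right, go to s1
s1 | c[a]bba_   read a → write a, move right, go to s0
s0 | ca[b]ba_   read b → write b, move right, go to s0
s0 | cab[b]a_   read b → write b, move right, go to s0
s0 | cabb[a]_   read a → write b, move left, go to s1
s1 | cab[b]b_   read b → write a, move left, go to s1
s1 | ca[b]ab_   read b → write a, move left, go to s1
s1 | c[a]aab_   read a → write a, move right, go to s0
s0 | ca[a]ab_   read a → write b, move left, go to s1
s1 | c[a]bab_   read a → write a, move right, go to s0
s0 | ca[b]ab_   read b → write b, move right, go to s0
s0 | cab[a]b_   read a → write b, move left, go to s1
s1 | ca[b]bb_   read b → write a, move left, go to s1
s1 | c[a]abb_   read a → write a, move right, go to s0
s0 | ca[a]bb_   read a → write b, move left, go to s1
s1 | c[a]bbb_   read a → write a, move right, go to s0
s0 | ca[b]bb_   read b → write b, move right, go to s0
s0 | cab[b]b_   read b → write b, move right, go to s0
s0 | cabb[b]_   read b → write b, move right, go to s0
s0 | cabbb[_]
M halts after 22 transitions.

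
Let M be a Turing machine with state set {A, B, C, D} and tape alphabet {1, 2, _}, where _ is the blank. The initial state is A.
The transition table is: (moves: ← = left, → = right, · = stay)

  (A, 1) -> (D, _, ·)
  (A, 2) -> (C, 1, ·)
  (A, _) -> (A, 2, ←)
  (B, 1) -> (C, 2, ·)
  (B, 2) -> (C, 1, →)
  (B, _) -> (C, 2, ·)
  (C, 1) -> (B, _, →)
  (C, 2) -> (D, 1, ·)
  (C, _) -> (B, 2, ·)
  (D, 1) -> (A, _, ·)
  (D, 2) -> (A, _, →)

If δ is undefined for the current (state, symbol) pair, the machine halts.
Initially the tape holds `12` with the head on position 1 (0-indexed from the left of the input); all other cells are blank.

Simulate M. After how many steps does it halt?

state=A head=1 tape=1[2]_   (A,2)→(C,1,·)
state=C head=1 tape=1[1]_   (C,1)→(B,_,→)
state=B head=2 tape=1_[_]   (B,_)→(C,2,·)
state=C head=2 tape=1_[2]   (C,2)→(D,1,·)
state=D head=2 tape=1_[1]   (D,1)→(A,_,·)
state=A head=2 tape=1_[_]   (A,_)→(A,2,←)
state=A head=1 tape=1[_]2   (A,_)→(A,2,←)
state=A head=0 tape=[1]22   (A,1)→(D,_,·)
state=D head=0 tape=[_]22
M halts after 8 transitions.

8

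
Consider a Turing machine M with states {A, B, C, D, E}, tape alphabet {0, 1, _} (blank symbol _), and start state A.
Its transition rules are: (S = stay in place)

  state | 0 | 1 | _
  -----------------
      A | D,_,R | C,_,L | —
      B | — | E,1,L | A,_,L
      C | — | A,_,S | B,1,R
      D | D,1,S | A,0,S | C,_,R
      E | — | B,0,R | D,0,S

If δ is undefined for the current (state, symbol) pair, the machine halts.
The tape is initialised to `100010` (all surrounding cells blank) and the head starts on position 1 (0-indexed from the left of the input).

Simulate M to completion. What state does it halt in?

A

state=A head=1 tape=1[0]0010___   (A,0)→(D,_,R)
state=D head=2 tape=1_[0]010___   (D,0)→(D,1,S)
state=D head=2 tape=1_[1]010___   (D,1)→(A,0,S)
state=A head=2 tape=1_[0]010___   (A,0)→(D,_,R)
state=D head=3 tape=1__[0]10___   (D,0)→(D,1,S)
state=D head=3 tape=1__[1]10___   (D,1)→(A,0,S)
state=A head=3 tape=1__[0]10___   (A,0)→(D,_,R)
state=D head=4 tape=1___[1]0___   (D,1)→(A,0,S)
state=A head=4 tape=1___[0]0___   (A,0)→(D,_,R)
state=D head=5 tape=1____[0]___   (D,0)→(D,1,S)
state=D head=5 tape=1____[1]___   (D,1)→(A,0,S)
state=A head=5 tape=1____[0]___   (A,0)→(D,_,R)
state=D head=6 tape=1_____[_]__   (D,_)→(C,_,R)
state=C head=7 tape=1______[_]_   (C,_)→(B,1,R)
state=B head=8 tape=1______1[_]   (B,_)→(A,_,L)
state=A head=7 tape=1______[1]_   (A,1)→(C,_,L)
state=C head=6 tape=1_____[_]__   (C,_)→(B,1,R)
state=B head=7 tape=1_____1[_]_   (B,_)→(A,_,L)
state=A head=6 tape=1_____[1]__   (A,1)→(C,_,L)
state=C head=5 tape=1____[_]___   (C,_)→(B,1,R)
state=B head=6 tape=1____1[_]__   (B,_)→(A,_,L)
state=A head=5 tape=1____[1]___   (A,1)→(C,_,L)
state=C head=4 tape=1___[_]____   (C,_)→(B,1,R)
state=B head=5 tape=1___1[_]___   (B,_)→(A,_,L)
state=A head=4 tape=1___[1]____   (A,1)→(C,_,L)
state=C head=3 tape=1__[_]_____   (C,_)→(B,1,R)
state=B head=4 tape=1__1[_]____   (B,_)→(A,_,L)
state=A head=3 tape=1__[1]_____   (A,1)→(C,_,L)
state=C head=2 tape=1_[_]______   (C,_)→(B,1,R)
state=B head=3 tape=1_1[_]_____   (B,_)→(A,_,L)
state=A head=2 tape=1_[1]______   (A,1)→(C,_,L)
state=C head=1 tape=1[_]_______   (C,_)→(B,1,R)
state=B head=2 tape=11[_]______   (B,_)→(A,_,L)
state=A head=1 tape=1[1]_______   (A,1)→(C,_,L)
state=C head=0 tape=[1]________   (C,1)→(A,_,S)
state=A head=0 tape=[_]________
No transition is defined for (A, _); M halts in state A.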